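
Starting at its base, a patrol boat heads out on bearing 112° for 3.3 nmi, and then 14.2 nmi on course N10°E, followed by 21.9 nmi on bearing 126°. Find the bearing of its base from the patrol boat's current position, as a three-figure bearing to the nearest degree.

270°

Leg 1 (112°, 3.3 nmi): east 3.3 sin 112° = 3.06, north 3.3 cos 112° = -1.24
Leg 2 (N10°E, 14.2 nmi): east 14.2 sin 10° = 2.47, north 14.2 cos 10° = 13.98
Leg 3 (126°, 21.9 nmi): east 21.9 sin 126° = 17.72, north 21.9 cos 126° = -12.87
Net displacement: 23.24 east, -0.12 north. Direction back to start is (-23.24, 0.12): bearing = atan2(-23.24, 0.12) mod 360° = 270.31° ≈ 270°.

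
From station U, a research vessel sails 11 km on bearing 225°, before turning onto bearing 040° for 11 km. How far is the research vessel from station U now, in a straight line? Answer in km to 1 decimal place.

Leg 1 (225°, 11 km): east 11 sin 225° = -7.78, north 11 cos 225° = -7.78
Leg 2 (040°, 11 km): east 11 sin 40° = 7.07, north 11 cos 40° = 8.43
Net: -0.71 east, 0.65 north. Distance = √((-0.71)² + (0.65)²) = 0.960 km.

1.0 km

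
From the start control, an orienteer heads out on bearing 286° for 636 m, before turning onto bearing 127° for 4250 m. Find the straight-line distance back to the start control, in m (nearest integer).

3663 m

Leg 1 (286°, 636 m): east 636 sin 286° = -611.36, north 636 cos 286° = 175.31
Leg 2 (127°, 4250 m): east 4250 sin 127° = 3394.20, north 4250 cos 127° = -2557.71
Net: 2782.84 east, -2382.41 north. Distance = √((2782.84)² + (-2382.41)²) = 3663.340 m.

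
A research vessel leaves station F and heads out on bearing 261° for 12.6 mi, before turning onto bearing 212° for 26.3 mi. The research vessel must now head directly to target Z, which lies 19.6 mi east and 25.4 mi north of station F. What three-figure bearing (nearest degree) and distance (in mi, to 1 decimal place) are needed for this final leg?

043°, 67.7 mi

Leg 1 (261°, 12.6 mi): east 12.6 sin 261° = -12.44, north 12.6 cos 261° = -1.97
Leg 2 (212°, 26.3 mi): east 26.3 sin 212° = -13.94, north 26.3 cos 212° = -22.30
Current position: (-26.38, -24.27). Target: (19.6, 25.4). Remaining: Δeast = 45.98, Δnorth = 49.67.
Bearing = atan2(45.98, 49.67) mod 360° = 42.79°; distance = √((45.98)² + (49.67)²) = 67.690 mi.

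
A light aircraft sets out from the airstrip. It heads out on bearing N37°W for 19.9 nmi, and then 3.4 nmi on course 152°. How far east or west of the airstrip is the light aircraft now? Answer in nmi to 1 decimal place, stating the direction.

10.4 nmi west

Leg 1 (N37°W, 19.9 nmi): east 19.9 sin 323° = -11.98, north 19.9 cos 323° = 15.89
Leg 2 (152°, 3.4 nmi): east 3.4 sin 152° = 1.60, north 3.4 cos 152° = -3.00
Net east component: -10.38 nmi.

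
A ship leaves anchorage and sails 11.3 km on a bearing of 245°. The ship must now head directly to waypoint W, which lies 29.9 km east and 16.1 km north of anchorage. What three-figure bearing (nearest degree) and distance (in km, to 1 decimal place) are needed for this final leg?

063°, 45.2 km

Leg 1 (245°, 11.3 km): east 11.3 sin 245° = -10.24, north 11.3 cos 245° = -4.78
Current position: (-10.24, -4.78). Target: (29.9, 16.1). Remaining: Δeast = 40.14, Δnorth = 20.88.
Bearing = atan2(40.14, 20.88) mod 360° = 62.52°; distance = √((40.14)² + (20.88)²) = 45.245 km.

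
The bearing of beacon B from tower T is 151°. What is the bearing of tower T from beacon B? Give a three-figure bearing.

Back-bearing = 151° + 180° = 331°.

331°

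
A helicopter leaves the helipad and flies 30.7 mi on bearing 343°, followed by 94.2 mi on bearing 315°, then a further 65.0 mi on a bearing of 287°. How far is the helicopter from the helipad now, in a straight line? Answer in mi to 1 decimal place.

179.4 mi

Leg 1 (343°, 30.7 mi): east 30.7 sin 343° = -8.98, north 30.7 cos 343° = 29.36
Leg 2 (315°, 94.2 mi): east 94.2 sin 315° = -66.61, north 94.2 cos 315° = 66.61
Leg 3 (287°, 65.0 mi): east 65.0 sin 287° = -62.16, north 65.0 cos 287° = 19.00
Net: -137.75 east, 114.97 north. Distance = √((-137.75)² + (114.97)²) = 179.422 mi.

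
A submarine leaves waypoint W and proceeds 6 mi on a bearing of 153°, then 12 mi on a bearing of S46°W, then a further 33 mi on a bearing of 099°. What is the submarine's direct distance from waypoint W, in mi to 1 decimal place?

Leg 1 (153°, 6 mi): east 6 sin 153° = 2.72, north 6 cos 153° = -5.35
Leg 2 (S46°W, 12 mi): east 12 sin 226° = -8.63, north 12 cos 226° = -8.34
Leg 3 (099°, 33 mi): east 33 sin 99° = 32.59, north 33 cos 99° = -5.16
Net: 26.69 east, -18.84 north. Distance = √((26.69)² + (-18.84)²) = 32.668 mi.

32.7 mi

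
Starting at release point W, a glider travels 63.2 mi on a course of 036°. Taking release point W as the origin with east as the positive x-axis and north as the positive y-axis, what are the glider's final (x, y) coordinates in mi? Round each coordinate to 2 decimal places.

Leg 1 (036°, 63.2 mi): east 63.2 sin 36° = 37.15, north 63.2 cos 36° = 51.13
Summing: 37.15 mi east, 51.13 mi north → (37.15, 51.13).

(37.15, 51.13)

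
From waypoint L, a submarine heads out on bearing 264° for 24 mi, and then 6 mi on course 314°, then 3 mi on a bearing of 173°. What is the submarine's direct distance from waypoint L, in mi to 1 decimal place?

Leg 1 (264°, 24 mi): east 24 sin 264° = -23.87, north 24 cos 264° = -2.51
Leg 2 (314°, 6 mi): east 6 sin 314° = -4.32, north 6 cos 314° = 4.17
Leg 3 (173°, 3 mi): east 3 sin 173° = 0.37, north 3 cos 173° = -2.98
Net: -27.82 east, -1.32 north. Distance = √((-27.82)² + (-1.32)²) = 27.850 mi.

27.9 mi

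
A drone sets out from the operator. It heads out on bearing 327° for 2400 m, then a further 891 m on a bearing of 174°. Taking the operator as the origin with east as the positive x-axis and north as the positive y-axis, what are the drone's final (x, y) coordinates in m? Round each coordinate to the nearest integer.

(-1214, 1127)

Leg 1 (327°, 2400 m): east 2400 sin 327° = -1307.13, north 2400 cos 327° = 2012.81
Leg 2 (174°, 891 m): east 891 sin 174° = 93.13, north 891 cos 174° = -886.12
Summing: -1214.00 m east, 1126.69 m north → (-1214, 1127).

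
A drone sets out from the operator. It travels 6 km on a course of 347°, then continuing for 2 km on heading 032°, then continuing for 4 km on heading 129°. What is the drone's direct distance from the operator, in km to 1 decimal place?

Leg 1 (347°, 6 km): east 6 sin 347° = -1.35, north 6 cos 347° = 5.85
Leg 2 (032°, 2 km): east 2 sin 32° = 1.06, north 2 cos 32° = 1.70
Leg 3 (129°, 4 km): east 4 sin 129° = 3.11, north 4 cos 129° = -2.52
Net: 2.82 east, 5.03 north. Distance = √((2.82)² + (5.03)²) = 5.762 km.

5.8 km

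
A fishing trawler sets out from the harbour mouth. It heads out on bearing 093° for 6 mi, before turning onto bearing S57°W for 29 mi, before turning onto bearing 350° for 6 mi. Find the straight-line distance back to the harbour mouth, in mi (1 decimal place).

21.9 mi

Leg 1 (093°, 6 mi): east 6 sin 93° = 5.99, north 6 cos 93° = -0.31
Leg 2 (S57°W, 29 mi): east 29 sin 237° = -24.32, north 29 cos 237° = -15.79
Leg 3 (350°, 6 mi): east 6 sin 350° = -1.04, north 6 cos 350° = 5.91
Net: -19.37 east, -10.20 north. Distance = √((-19.37)² + (-10.20)²) = 21.893 mi.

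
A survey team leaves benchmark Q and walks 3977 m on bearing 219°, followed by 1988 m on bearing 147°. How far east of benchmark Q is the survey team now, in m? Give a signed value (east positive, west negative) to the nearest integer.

-1420 m

Leg 1 (219°, 3977 m): east 3977 sin 219° = -2502.81, north 3977 cos 219° = -3090.71
Leg 2 (147°, 1988 m): east 1988 sin 147° = 1082.74, north 1988 cos 147° = -1667.28
Net east component: -1420.06 m.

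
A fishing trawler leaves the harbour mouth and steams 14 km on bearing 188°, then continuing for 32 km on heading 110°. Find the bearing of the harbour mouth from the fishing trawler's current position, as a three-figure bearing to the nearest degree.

Leg 1 (188°, 14 km): east 14 sin 188° = -1.95, north 14 cos 188° = -13.86
Leg 2 (110°, 32 km): east 32 sin 110° = 30.07, north 32 cos 110° = -10.94
Net displacement: 28.12 east, -24.81 north. Direction back to start is (-28.12, 24.81): bearing = atan2(-28.12, 24.81) mod 360° = 311.42° ≈ 311°.

311°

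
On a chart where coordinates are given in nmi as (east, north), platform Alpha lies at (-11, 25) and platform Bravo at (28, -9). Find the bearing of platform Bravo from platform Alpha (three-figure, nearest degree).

131°

Δeast = 28 − -11 = 39.00; Δnorth = -9 − 25 = -34.00.
Bearing = atan2(Δeast, Δnorth) mod 360° = 131.08° ≈ 131°.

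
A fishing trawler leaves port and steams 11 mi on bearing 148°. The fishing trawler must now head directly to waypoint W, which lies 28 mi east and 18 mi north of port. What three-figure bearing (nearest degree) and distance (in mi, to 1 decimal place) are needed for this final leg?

Leg 1 (148°, 11 mi): east 11 sin 148° = 5.83, north 11 cos 148° = -9.33
Current position: (5.83, -9.33). Target: (28, 18). Remaining: Δeast = 22.17, Δnorth = 27.33.
Bearing = atan2(22.17, 27.33) mod 360° = 39.05°; distance = √((22.17)² + (27.33)²) = 35.191 mi.

039°, 35.2 mi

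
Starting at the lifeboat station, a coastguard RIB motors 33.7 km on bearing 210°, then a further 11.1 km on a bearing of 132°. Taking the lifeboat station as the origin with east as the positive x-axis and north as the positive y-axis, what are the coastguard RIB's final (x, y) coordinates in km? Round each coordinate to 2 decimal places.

Leg 1 (210°, 33.7 km): east 33.7 sin 210° = -16.85, north 33.7 cos 210° = -29.19
Leg 2 (132°, 11.1 km): east 11.1 sin 132° = 8.25, north 11.1 cos 132° = -7.43
Summing: -8.60 km east, -36.61 km north → (-8.60, -36.61).

(-8.60, -36.61)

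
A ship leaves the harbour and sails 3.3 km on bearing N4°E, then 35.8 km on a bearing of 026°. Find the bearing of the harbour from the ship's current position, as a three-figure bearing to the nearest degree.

Leg 1 (N4°E, 3.3 km): east 3.3 sin 4° = 0.23, north 3.3 cos 4° = 3.29
Leg 2 (026°, 35.8 km): east 35.8 sin 26° = 15.69, north 35.8 cos 26° = 32.18
Net displacement: 15.92 east, 35.47 north. Direction back to start is (-15.92, -35.47): bearing = atan2(-15.92, -35.47) mod 360° = 204.18° ≈ 204°.

204°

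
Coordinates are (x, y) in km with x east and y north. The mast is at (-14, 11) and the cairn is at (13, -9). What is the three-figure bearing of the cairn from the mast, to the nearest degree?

127°

Δeast = 13 − -14 = 27.00; Δnorth = -9 − 11 = -20.00.
Bearing = atan2(Δeast, Δnorth) mod 360° = 126.53° ≈ 127°.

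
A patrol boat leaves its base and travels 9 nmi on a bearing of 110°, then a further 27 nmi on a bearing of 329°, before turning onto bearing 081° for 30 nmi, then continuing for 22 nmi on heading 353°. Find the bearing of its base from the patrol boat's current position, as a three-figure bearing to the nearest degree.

205°

Leg 1 (110°, 9 nmi): east 9 sin 110° = 8.46, north 9 cos 110° = -3.08
Leg 2 (329°, 27 nmi): east 27 sin 329° = -13.91, north 27 cos 329° = 23.14
Leg 3 (081°, 30 nmi): east 30 sin 81° = 29.63, north 30 cos 81° = 4.69
Leg 4 (353°, 22 nmi): east 22 sin 353° = -2.68, north 22 cos 353° = 21.84
Net displacement: 21.50 east, 46.59 north. Direction back to start is (-21.50, -46.59): bearing = atan2(-21.50, -46.59) mod 360° = 204.77° ≈ 205°.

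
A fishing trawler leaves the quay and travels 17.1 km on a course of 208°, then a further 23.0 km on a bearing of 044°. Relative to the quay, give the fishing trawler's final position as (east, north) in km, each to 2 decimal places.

Leg 1 (208°, 17.1 km): east 17.1 sin 208° = -8.03, north 17.1 cos 208° = -15.10
Leg 2 (044°, 23.0 km): east 23.0 sin 44° = 15.98, north 23.0 cos 44° = 16.54
Summing: 7.95 km east, 1.45 km north → (7.95, 1.45).

(7.95, 1.45)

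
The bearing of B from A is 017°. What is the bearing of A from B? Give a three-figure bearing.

Back-bearing = 017° + 180° = 197°.

197°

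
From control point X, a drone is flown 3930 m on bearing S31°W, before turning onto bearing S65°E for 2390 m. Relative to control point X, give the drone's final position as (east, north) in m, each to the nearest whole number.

(142, -4379)

Leg 1 (S31°W, 3930 m): east 3930 sin 211° = -2024.10, north 3930 cos 211° = -3368.67
Leg 2 (S65°E, 2390 m): east 2390 sin 115° = 2166.08, north 2390 cos 115° = -1010.06
Summing: 141.98 m east, -4378.73 m north → (142, -4379).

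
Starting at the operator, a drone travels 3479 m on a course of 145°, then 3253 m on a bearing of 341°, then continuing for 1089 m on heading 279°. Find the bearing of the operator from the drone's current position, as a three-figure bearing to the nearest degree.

Leg 1 (145°, 3479 m): east 3479 sin 145° = 1995.47, north 3479 cos 145° = -2849.83
Leg 2 (341°, 3253 m): east 3253 sin 341° = -1059.07, north 3253 cos 341° = 3075.77
Leg 3 (279°, 1089 m): east 1089 sin 279° = -1075.59, north 1089 cos 279° = 170.36
Net displacement: -139.19 east, 396.30 north. Direction back to start is (139.19, -396.30): bearing = atan2(139.19, -396.30) mod 360° = 160.65° ≈ 161°.

161°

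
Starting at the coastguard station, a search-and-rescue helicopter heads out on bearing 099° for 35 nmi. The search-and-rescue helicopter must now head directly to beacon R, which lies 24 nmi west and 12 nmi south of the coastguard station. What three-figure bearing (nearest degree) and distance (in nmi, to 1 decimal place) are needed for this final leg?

Leg 1 (099°, 35 nmi): east 35 sin 99° = 34.57, north 35 cos 99° = -5.48
Current position: (34.57, -5.48). Target: (-24, -12). Remaining: Δeast = -58.57, Δnorth = -6.52.
Bearing = atan2(-58.57, -6.52) mod 360° = 263.64°; distance = √((-58.57)² + (-6.52)²) = 58.931 nmi.

264°, 58.9 nmi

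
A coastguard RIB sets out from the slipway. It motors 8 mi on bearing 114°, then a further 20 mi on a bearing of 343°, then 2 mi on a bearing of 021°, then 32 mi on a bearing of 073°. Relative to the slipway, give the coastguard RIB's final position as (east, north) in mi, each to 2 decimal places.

(32.78, 27.10)

Leg 1 (114°, 8 mi): east 8 sin 114° = 7.31, north 8 cos 114° = -3.25
Leg 2 (343°, 20 mi): east 20 sin 343° = -5.85, north 20 cos 343° = 19.13
Leg 3 (021°, 2 mi): east 2 sin 21° = 0.72, north 2 cos 21° = 1.87
Leg 4 (073°, 32 mi): east 32 sin 73° = 30.60, north 32 cos 73° = 9.36
Summing: 32.78 mi east, 27.10 mi north → (32.78, 27.10).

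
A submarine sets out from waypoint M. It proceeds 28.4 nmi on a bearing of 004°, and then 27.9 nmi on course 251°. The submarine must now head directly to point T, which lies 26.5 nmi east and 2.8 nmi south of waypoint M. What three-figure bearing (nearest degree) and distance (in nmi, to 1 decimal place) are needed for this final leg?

113°, 55.5 nmi

Leg 1 (004°, 28.4 nmi): east 28.4 sin 4° = 1.98, north 28.4 cos 4° = 28.33
Leg 2 (251°, 27.9 nmi): east 27.9 sin 251° = -26.38, north 27.9 cos 251° = -9.08
Current position: (-24.40, 19.25). Target: (26.5, -2.8). Remaining: Δeast = 50.90, Δnorth = -22.05.
Bearing = atan2(50.90, -22.05) mod 360° = 113.42°; distance = √((50.90)² + (-22.05)²) = 55.469 nmi.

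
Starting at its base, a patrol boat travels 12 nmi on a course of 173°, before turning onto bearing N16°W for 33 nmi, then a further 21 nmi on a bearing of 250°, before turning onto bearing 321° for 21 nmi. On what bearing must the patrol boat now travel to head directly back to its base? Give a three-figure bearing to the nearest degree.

126°

Leg 1 (173°, 12 nmi): east 12 sin 173° = 1.46, north 12 cos 173° = -11.91
Leg 2 (N16°W, 33 nmi): east 33 sin 344° = -9.10, north 33 cos 344° = 31.72
Leg 3 (250°, 21 nmi): east 21 sin 250° = -19.73, north 21 cos 250° = -7.18
Leg 4 (321°, 21 nmi): east 21 sin 321° = -13.22, north 21 cos 321° = 16.32
Net displacement: -40.58 east, 28.95 north. Direction back to start is (40.58, -28.95): bearing = atan2(40.58, -28.95) mod 360° = 125.50° ≈ 126°.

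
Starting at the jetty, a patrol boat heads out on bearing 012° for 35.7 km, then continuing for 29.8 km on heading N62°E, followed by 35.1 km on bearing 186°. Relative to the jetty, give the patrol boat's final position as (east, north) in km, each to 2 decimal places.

Leg 1 (012°, 35.7 km): east 35.7 sin 12° = 7.42, north 35.7 cos 12° = 34.92
Leg 2 (N62°E, 29.8 km): east 29.8 sin 62° = 26.31, north 29.8 cos 62° = 13.99
Leg 3 (186°, 35.1 km): east 35.1 sin 186° = -3.67, north 35.1 cos 186° = -34.91
Summing: 30.07 km east, 14.00 km north → (30.07, 14.00).

(30.07, 14.00)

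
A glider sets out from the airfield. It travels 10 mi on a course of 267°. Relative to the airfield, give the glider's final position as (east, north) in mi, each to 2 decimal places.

Leg 1 (267°, 10 mi): east 10 sin 267° = -9.99, north 10 cos 267° = -0.52
Summing: -9.99 mi east, -0.52 mi north → (-9.99, -0.52).

(-9.99, -0.52)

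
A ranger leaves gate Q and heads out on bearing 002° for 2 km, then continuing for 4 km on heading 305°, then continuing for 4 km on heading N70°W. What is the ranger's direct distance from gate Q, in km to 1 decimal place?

Leg 1 (002°, 2 km): east 2 sin 2° = 0.07, north 2 cos 2° = 2.00
Leg 2 (305°, 4 km): east 4 sin 305° = -3.28, north 4 cos 305° = 2.29
Leg 3 (N70°W, 4 km): east 4 sin 290° = -3.76, north 4 cos 290° = 1.37
Net: -6.97 east, 5.66 north. Distance = √((-6.97)² + (5.66)²) = 8.976 km.

9.0 km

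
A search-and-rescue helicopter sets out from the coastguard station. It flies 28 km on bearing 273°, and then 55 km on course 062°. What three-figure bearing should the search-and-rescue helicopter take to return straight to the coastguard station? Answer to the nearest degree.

217°

Leg 1 (273°, 28 km): east 28 sin 273° = -27.96, north 28 cos 273° = 1.47
Leg 2 (062°, 55 km): east 55 sin 62° = 48.56, north 55 cos 62° = 25.82
Net displacement: 20.60 east, 27.29 north. Direction back to start is (-20.60, -27.29): bearing = atan2(-20.60, -27.29) mod 360° = 217.05° ≈ 217°.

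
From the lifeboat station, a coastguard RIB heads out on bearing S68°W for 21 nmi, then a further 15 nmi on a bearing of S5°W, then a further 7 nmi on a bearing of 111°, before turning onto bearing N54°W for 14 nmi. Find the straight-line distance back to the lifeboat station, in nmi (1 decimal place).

Leg 1 (S68°W, 21 nmi): east 21 sin 248° = -19.47, north 21 cos 248° = -7.87
Leg 2 (S5°W, 15 nmi): east 15 sin 185° = -1.31, north 15 cos 185° = -14.94
Leg 3 (111°, 7 nmi): east 7 sin 111° = 6.54, north 7 cos 111° = -2.51
Leg 4 (N54°W, 14 nmi): east 14 sin 306° = -11.33, north 14 cos 306° = 8.23
Net: -25.57 east, -17.09 north. Distance = √((-25.57)² + (-17.09)²) = 30.754 nmi.

30.8 nmi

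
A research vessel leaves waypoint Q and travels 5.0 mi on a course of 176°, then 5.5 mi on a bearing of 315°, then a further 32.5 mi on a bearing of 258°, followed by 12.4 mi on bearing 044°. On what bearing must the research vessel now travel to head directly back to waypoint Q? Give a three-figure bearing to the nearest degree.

092°

Leg 1 (176°, 5.0 mi): east 5.0 sin 176° = 0.35, north 5.0 cos 176° = -4.99
Leg 2 (315°, 5.5 mi): east 5.5 sin 315° = -3.89, north 5.5 cos 315° = 3.89
Leg 3 (258°, 32.5 mi): east 32.5 sin 258° = -31.79, north 32.5 cos 258° = -6.76
Leg 4 (044°, 12.4 mi): east 12.4 sin 44° = 8.61, north 12.4 cos 44° = 8.92
Net displacement: -26.72 east, 1.06 north. Direction back to start is (26.72, -1.06): bearing = atan2(26.72, -1.06) mod 360° = 92.28° ≈ 092°.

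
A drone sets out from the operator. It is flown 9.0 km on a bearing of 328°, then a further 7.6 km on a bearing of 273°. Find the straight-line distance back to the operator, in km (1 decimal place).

14.7 km

Leg 1 (328°, 9.0 km): east 9.0 sin 328° = -4.77, north 9.0 cos 328° = 7.63
Leg 2 (273°, 7.6 km): east 7.6 sin 273° = -7.59, north 7.6 cos 273° = 0.40
Net: -12.36 east, 8.03 north. Distance = √((-12.36)² + (8.03)²) = 14.739 km.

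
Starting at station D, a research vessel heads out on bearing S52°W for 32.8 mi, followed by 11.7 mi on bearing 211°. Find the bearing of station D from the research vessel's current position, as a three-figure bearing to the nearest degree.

047°

Leg 1 (S52°W, 32.8 mi): east 32.8 sin 232° = -25.85, north 32.8 cos 232° = -20.19
Leg 2 (211°, 11.7 mi): east 11.7 sin 211° = -6.03, north 11.7 cos 211° = -10.03
Net displacement: -31.87 east, -30.22 north. Direction back to start is (31.87, 30.22): bearing = atan2(31.87, 30.22) mod 360° = 46.52° ≈ 047°.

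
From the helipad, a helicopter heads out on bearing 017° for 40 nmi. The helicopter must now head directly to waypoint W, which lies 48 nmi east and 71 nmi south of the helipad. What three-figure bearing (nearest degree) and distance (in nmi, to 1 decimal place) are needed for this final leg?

Leg 1 (017°, 40 nmi): east 40 sin 17° = 11.69, north 40 cos 17° = 38.25
Current position: (11.69, 38.25). Target: (48, -71). Remaining: Δeast = 36.31, Δnorth = -109.25.
Bearing = atan2(36.31, -109.25) mod 360° = 161.62°; distance = √((36.31)² + (-109.25)²) = 115.126 nmi.

162°, 115.1 nmi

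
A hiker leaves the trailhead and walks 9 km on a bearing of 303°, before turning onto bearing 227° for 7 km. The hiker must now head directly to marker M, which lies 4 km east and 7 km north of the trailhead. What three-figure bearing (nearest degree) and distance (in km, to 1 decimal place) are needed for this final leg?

Leg 1 (303°, 9 km): east 9 sin 303° = -7.55, north 9 cos 303° = 4.90
Leg 2 (227°, 7 km): east 7 sin 227° = -5.12, north 7 cos 227° = -4.77
Current position: (-12.67, 0.13). Target: (4, 7). Remaining: Δeast = 16.67, Δnorth = 6.87.
Bearing = atan2(16.67, 6.87) mod 360° = 67.59°; distance = √((16.67)² + (6.87)²) = 18.029 km.

068°, 18.0 km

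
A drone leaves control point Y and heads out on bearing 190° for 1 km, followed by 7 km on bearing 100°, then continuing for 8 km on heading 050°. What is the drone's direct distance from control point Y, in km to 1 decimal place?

Leg 1 (190°, 1 km): east 1 sin 190° = -0.17, north 1 cos 190° = -0.98
Leg 2 (100°, 7 km): east 7 sin 100° = 6.89, north 7 cos 100° = -1.22
Leg 3 (050°, 8 km): east 8 sin 50° = 6.13, north 8 cos 50° = 5.14
Net: 12.85 east, 2.94 north. Distance = √((12.85)² + (2.94)²) = 13.181 km.

13.2 km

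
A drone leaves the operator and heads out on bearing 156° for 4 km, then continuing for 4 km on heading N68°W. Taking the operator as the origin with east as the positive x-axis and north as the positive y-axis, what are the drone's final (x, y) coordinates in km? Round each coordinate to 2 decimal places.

Leg 1 (156°, 4 km): east 4 sin 156° = 1.63, north 4 cos 156° = -3.65
Leg 2 (N68°W, 4 km): east 4 sin 292° = -3.71, north 4 cos 292° = 1.50
Summing: -2.08 km east, -2.16 km north → (-2.08, -2.16).

(-2.08, -2.16)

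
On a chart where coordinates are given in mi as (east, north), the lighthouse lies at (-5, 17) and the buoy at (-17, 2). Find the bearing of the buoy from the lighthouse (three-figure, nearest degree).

219°

Δeast = -17 − -5 = -12.00; Δnorth = 2 − 17 = -15.00.
Bearing = atan2(Δeast, Δnorth) mod 360° = 218.66° ≈ 219°.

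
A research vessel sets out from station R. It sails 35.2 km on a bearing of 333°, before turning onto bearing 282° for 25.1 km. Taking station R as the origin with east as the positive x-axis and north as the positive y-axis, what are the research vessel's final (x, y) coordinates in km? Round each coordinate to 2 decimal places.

Leg 1 (333°, 35.2 km): east 35.2 sin 333° = -15.98, north 35.2 cos 333° = 31.36
Leg 2 (282°, 25.1 km): east 25.1 sin 282° = -24.55, north 25.1 cos 282° = 5.22
Summing: -40.53 km east, 36.58 km north → (-40.53, 36.58).

(-40.53, 36.58)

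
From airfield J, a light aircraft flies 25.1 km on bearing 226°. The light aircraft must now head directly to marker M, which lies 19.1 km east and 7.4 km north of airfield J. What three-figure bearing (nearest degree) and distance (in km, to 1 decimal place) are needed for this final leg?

056°, 44.7 km

Leg 1 (226°, 25.1 km): east 25.1 sin 226° = -18.06, north 25.1 cos 226° = -17.44
Current position: (-18.06, -17.44). Target: (19.1, 7.4). Remaining: Δeast = 37.16, Δnorth = 24.84.
Bearing = atan2(37.16, 24.84) mod 360° = 56.24°; distance = √((37.16)² + (24.84)²) = 44.692 km.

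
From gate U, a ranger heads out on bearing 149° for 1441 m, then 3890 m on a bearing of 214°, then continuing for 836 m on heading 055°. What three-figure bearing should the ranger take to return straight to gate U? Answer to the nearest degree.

011°

Leg 1 (149°, 1441 m): east 1441 sin 149° = 742.17, north 1441 cos 149° = -1235.18
Leg 2 (214°, 3890 m): east 3890 sin 214° = -2175.26, north 3890 cos 214° = -3224.96
Leg 3 (055°, 836 m): east 836 sin 55° = 684.81, north 836 cos 55° = 479.51
Net displacement: -748.28 east, -3980.62 north. Direction back to start is (748.28, 3980.62): bearing = atan2(748.28, 3980.62) mod 360° = 10.65° ≈ 011°.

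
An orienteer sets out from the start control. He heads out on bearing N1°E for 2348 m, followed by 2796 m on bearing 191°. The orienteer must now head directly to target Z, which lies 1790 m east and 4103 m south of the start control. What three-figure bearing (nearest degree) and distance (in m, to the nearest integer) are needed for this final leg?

148°, 4353 m

Leg 1 (N1°E, 2348 m): east 2348 sin 1° = 40.98, north 2348 cos 1° = 2347.64
Leg 2 (191°, 2796 m): east 2796 sin 191° = -533.50, north 2796 cos 191° = -2744.63
Current position: (-492.52, -396.99). Target: (1790, -4103). Remaining: Δeast = 2282.52, Δnorth = -3706.01.
Bearing = atan2(2282.52, -3706.01) mod 360° = 148.37°; distance = √((2282.52)² + (-3706.01)²) = 4352.522 m.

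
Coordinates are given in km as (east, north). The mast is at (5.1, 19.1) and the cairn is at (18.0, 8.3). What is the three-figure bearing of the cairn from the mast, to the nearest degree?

130°

Δeast = 18.0 − 5.1 = 12.90; Δnorth = 8.3 − 19.1 = -10.80.
Bearing = atan2(Δeast, Δnorth) mod 360° = 129.94° ≈ 130°.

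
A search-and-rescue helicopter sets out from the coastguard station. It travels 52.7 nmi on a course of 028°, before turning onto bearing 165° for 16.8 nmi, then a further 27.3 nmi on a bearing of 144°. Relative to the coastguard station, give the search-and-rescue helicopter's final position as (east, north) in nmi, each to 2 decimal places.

Leg 1 (028°, 52.7 nmi): east 52.7 sin 28° = 24.74, north 52.7 cos 28° = 46.53
Leg 2 (165°, 16.8 nmi): east 16.8 sin 165° = 4.35, north 16.8 cos 165° = -16.23
Leg 3 (144°, 27.3 nmi): east 27.3 sin 144° = 16.05, north 27.3 cos 144° = -22.09
Summing: 45.14 nmi east, 8.22 nmi north → (45.14, 8.22).

(45.14, 8.22)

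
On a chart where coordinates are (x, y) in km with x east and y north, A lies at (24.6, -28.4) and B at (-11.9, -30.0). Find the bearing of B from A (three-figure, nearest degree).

Δeast = -11.9 − 24.6 = -36.50; Δnorth = -30.0 − -28.4 = -1.60.
Bearing = atan2(Δeast, Δnorth) mod 360° = 267.49° ≈ 267°.

267°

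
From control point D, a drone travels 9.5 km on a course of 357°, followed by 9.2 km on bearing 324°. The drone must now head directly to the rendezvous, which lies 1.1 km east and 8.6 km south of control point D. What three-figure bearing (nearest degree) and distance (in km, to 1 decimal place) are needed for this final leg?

Leg 1 (357°, 9.5 km): east 9.5 sin 357° = -0.50, north 9.5 cos 357° = 9.49
Leg 2 (324°, 9.2 km): east 9.2 sin 324° = -5.41, north 9.2 cos 324° = 7.44
Current position: (-5.90, 16.93). Target: (1.1, -8.6). Remaining: Δeast = 7.00, Δnorth = -25.53.
Bearing = atan2(7.00, -25.53) mod 360° = 164.66°; distance = √((7.00)² + (-25.53)²) = 26.473 km.

165°, 26.5 km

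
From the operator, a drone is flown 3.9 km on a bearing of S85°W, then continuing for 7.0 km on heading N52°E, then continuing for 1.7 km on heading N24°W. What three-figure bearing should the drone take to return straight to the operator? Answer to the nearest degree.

Leg 1 (S85°W, 3.9 km): east 3.9 sin 265° = -3.89, north 3.9 cos 265° = -0.34
Leg 2 (N52°E, 7.0 km): east 7.0 sin 52° = 5.52, north 7.0 cos 52° = 4.31
Leg 3 (N24°W, 1.7 km): east 1.7 sin 336° = -0.69, north 1.7 cos 336° = 1.55
Net displacement: 0.94 east, 5.52 north. Direction back to start is (-0.94, -5.52): bearing = atan2(-0.94, -5.52) mod 360° = 189.65° ≈ 190°.

190°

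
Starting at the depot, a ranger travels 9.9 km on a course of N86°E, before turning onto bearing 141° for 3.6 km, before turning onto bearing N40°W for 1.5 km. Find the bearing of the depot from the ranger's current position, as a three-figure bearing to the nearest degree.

Leg 1 (N86°E, 9.9 km): east 9.9 sin 86° = 9.88, north 9.9 cos 86° = 0.69
Leg 2 (141°, 3.6 km): east 3.6 sin 141° = 2.27, north 3.6 cos 141° = -2.80
Leg 3 (N40°W, 1.5 km): east 1.5 sin 320° = -0.96, north 1.5 cos 320° = 1.15
Net displacement: 11.18 east, -0.96 north. Direction back to start is (-11.18, 0.96): bearing = atan2(-11.18, 0.96) mod 360° = 274.90° ≈ 275°.

275°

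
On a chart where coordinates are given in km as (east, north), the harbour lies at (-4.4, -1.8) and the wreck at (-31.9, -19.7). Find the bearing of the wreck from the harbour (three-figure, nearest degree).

237°

Δeast = -31.9 − -4.4 = -27.50; Δnorth = -19.7 − -1.8 = -17.90.
Bearing = atan2(Δeast, Δnorth) mod 360° = 236.94° ≈ 237°.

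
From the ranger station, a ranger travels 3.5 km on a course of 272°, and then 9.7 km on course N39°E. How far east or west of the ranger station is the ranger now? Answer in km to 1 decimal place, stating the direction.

2.6 km east

Leg 1 (272°, 3.5 km): east 3.5 sin 272° = -3.50, north 3.5 cos 272° = 0.12
Leg 2 (N39°E, 9.7 km): east 9.7 sin 39° = 6.10, north 9.7 cos 39° = 7.54
Net east component: 2.61 km.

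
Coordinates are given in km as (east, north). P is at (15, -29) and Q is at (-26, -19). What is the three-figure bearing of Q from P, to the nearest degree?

284°

Δeast = -26 − 15 = -41.00; Δnorth = -19 − -29 = 10.00.
Bearing = atan2(Δeast, Δnorth) mod 360° = 283.71° ≈ 284°.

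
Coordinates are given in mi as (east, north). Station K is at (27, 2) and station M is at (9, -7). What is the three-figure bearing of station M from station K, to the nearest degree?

243°

Δeast = 9 − 27 = -18.00; Δnorth = -7 − 2 = -9.00.
Bearing = atan2(Δeast, Δnorth) mod 360° = 243.43° ≈ 243°.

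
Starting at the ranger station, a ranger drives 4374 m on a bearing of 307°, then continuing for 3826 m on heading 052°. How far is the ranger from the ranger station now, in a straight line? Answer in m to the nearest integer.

5011 m

Leg 1 (307°, 4374 m): east 4374 sin 307° = -3493.23, north 4374 cos 307° = 2632.34
Leg 2 (052°, 3826 m): east 3826 sin 52° = 3014.93, north 3826 cos 52° = 2355.52
Net: -478.30 east, 4987.86 north. Distance = √((-478.30)² + (4987.86)²) = 5010.740 m.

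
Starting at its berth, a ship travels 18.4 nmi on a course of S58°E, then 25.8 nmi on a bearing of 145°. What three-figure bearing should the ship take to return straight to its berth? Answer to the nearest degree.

Leg 1 (S58°E, 18.4 nmi): east 18.4 sin 122° = 15.60, north 18.4 cos 122° = -9.75
Leg 2 (145°, 25.8 nmi): east 25.8 sin 145° = 14.80, north 25.8 cos 145° = -21.13
Net displacement: 30.40 east, -30.88 north. Direction back to start is (-30.40, 30.88): bearing = atan2(-30.40, 30.88) mod 360° = 315.45° ≈ 315°.

315°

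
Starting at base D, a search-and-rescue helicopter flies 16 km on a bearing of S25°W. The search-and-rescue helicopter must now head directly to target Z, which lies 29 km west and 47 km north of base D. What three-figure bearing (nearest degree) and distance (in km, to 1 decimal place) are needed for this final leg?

Leg 1 (S25°W, 16 km): east 16 sin 205° = -6.76, north 16 cos 205° = -14.50
Current position: (-6.76, -14.50). Target: (-29, 47). Remaining: Δeast = -22.24, Δnorth = 61.50.
Bearing = atan2(-22.24, 61.50) mod 360° = 340.12°; distance = √((-22.24)² + (61.50)²) = 65.398 km.

340°, 65.4 km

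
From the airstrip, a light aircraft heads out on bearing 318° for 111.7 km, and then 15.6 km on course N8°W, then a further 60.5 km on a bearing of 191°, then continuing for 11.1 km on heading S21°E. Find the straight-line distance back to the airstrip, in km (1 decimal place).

89.2 km

Leg 1 (318°, 111.7 km): east 111.7 sin 318° = -74.74, north 111.7 cos 318° = 83.01
Leg 2 (N8°W, 15.6 km): east 15.6 sin 352° = -2.17, north 15.6 cos 352° = 15.45
Leg 3 (191°, 60.5 km): east 60.5 sin 191° = -11.54, north 60.5 cos 191° = -59.39
Leg 4 (S21°E, 11.1 km): east 11.1 sin 159° = 3.98, north 11.1 cos 159° = -10.36
Net: -84.48 east, 28.71 north. Distance = √((-84.48)² + (28.71)²) = 89.223 km.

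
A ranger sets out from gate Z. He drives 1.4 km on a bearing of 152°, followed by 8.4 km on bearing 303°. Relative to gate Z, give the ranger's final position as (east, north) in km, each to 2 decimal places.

Leg 1 (152°, 1.4 km): east 1.4 sin 152° = 0.66, north 1.4 cos 152° = -1.24
Leg 2 (303°, 8.4 km): east 8.4 sin 303° = -7.04, north 8.4 cos 303° = 4.57
Summing: -6.39 km east, 3.34 km north → (-6.39, 3.34).

(-6.39, 3.34)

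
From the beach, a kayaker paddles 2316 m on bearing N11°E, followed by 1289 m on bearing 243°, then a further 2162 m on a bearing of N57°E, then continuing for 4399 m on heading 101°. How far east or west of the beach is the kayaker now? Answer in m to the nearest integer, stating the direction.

Leg 1 (N11°E, 2316 m): east 2316 sin 11° = 441.91, north 2316 cos 11° = 2273.45
Leg 2 (243°, 1289 m): east 1289 sin 243° = -1148.51, north 1289 cos 243° = -585.19
Leg 3 (N57°E, 2162 m): east 2162 sin 57° = 1813.21, north 2162 cos 57° = 1177.51
Leg 4 (101°, 4399 m): east 4399 sin 101° = 4318.18, north 4399 cos 101° = -839.37
Net east component: 5424.79 m.

5425 m east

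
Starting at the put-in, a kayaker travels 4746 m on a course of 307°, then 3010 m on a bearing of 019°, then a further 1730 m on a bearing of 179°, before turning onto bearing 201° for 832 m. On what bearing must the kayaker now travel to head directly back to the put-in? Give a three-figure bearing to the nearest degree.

136°

Leg 1 (307°, 4746 m): east 4746 sin 307° = -3790.32, north 4746 cos 307° = 2856.21
Leg 2 (019°, 3010 m): east 3010 sin 19° = 979.96, north 3010 cos 19° = 2846.01
Leg 3 (179°, 1730 m): east 1730 sin 179° = 30.19, north 1730 cos 179° = -1729.74
Leg 4 (201°, 832 m): east 832 sin 201° = -298.16, north 832 cos 201° = -776.74
Net displacement: -3078.33 east, 3195.75 north. Direction back to start is (3078.33, -3195.75): bearing = atan2(3078.33, -3195.75) mod 360° = 136.07° ≈ 136°.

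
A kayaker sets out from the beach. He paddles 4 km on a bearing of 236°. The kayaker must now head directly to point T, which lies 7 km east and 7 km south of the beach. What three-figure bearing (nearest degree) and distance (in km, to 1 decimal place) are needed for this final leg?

Leg 1 (236°, 4 km): east 4 sin 236° = -3.32, north 4 cos 236° = -2.24
Current position: (-3.32, -2.24). Target: (7, -7). Remaining: Δeast = 10.32, Δnorth = -4.76.
Bearing = atan2(10.32, -4.76) mod 360° = 114.78°; distance = √((10.32)² + (-4.76)²) = 11.363 km.

115°, 11.4 km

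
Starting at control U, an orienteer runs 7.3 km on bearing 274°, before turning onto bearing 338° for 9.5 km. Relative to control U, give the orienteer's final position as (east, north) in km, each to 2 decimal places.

(-10.84, 9.32)

Leg 1 (274°, 7.3 km): east 7.3 sin 274° = -7.28, north 7.3 cos 274° = 0.51
Leg 2 (338°, 9.5 km): east 9.5 sin 338° = -3.56, north 9.5 cos 338° = 8.81
Summing: -10.84 km east, 9.32 km north → (-10.84, 9.32).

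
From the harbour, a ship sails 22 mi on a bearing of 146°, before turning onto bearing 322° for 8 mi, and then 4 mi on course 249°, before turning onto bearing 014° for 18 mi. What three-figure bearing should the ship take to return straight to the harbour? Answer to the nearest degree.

243°

Leg 1 (146°, 22 mi): east 22 sin 146° = 12.30, north 22 cos 146° = -18.24
Leg 2 (322°, 8 mi): east 8 sin 322° = -4.93, north 8 cos 322° = 6.30
Leg 3 (249°, 4 mi): east 4 sin 249° = -3.73, north 4 cos 249° = -1.43
Leg 4 (014°, 18 mi): east 18 sin 14° = 4.35, north 18 cos 14° = 17.47
Net displacement: 8.00 east, 4.10 north. Direction back to start is (-8.00, -4.10): bearing = atan2(-8.00, -4.10) mod 360° = 242.87° ≈ 243°.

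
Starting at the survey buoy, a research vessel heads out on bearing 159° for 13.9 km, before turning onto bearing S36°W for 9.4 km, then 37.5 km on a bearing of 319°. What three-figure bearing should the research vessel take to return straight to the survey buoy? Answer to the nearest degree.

107°

Leg 1 (159°, 13.9 km): east 13.9 sin 159° = 4.98, north 13.9 cos 159° = -12.98
Leg 2 (S36°W, 9.4 km): east 9.4 sin 216° = -5.53, north 9.4 cos 216° = -7.60
Leg 3 (319°, 37.5 km): east 37.5 sin 319° = -24.60, north 37.5 cos 319° = 28.30
Net displacement: -25.15 east, 7.72 north. Direction back to start is (25.15, -7.72): bearing = atan2(25.15, -7.72) mod 360° = 107.07° ≈ 107°.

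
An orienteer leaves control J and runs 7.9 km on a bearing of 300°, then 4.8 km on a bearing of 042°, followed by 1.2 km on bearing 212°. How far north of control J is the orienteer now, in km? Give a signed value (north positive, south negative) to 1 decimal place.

6.5 km

Leg 1 (300°, 7.9 km): east 7.9 sin 300° = -6.84, north 7.9 cos 300° = 3.95
Leg 2 (042°, 4.8 km): east 4.8 sin 42° = 3.21, north 4.8 cos 42° = 3.57
Leg 3 (212°, 1.2 km): east 1.2 sin 212° = -0.64, north 1.2 cos 212° = -1.02
Net north component: 6.50 km.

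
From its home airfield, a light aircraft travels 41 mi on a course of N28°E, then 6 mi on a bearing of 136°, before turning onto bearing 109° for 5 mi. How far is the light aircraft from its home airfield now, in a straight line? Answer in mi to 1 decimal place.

41.3 mi

Leg 1 (N28°E, 41 mi): east 41 sin 28° = 19.25, north 41 cos 28° = 36.20
Leg 2 (136°, 6 mi): east 6 sin 136° = 4.17, north 6 cos 136° = -4.32
Leg 3 (109°, 5 mi): east 5 sin 109° = 4.73, north 5 cos 109° = -1.63
Net: 28.14 east, 30.26 north. Distance = √((28.14)² + (30.26)²) = 41.323 mi.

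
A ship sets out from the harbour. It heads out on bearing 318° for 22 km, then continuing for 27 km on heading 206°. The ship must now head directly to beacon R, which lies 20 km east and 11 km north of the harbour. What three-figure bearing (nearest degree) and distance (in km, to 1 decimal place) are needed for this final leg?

068°, 50.3 km

Leg 1 (318°, 22 km): east 22 sin 318° = -14.72, north 22 cos 318° = 16.35
Leg 2 (206°, 27 km): east 27 sin 206° = -11.84, north 27 cos 206° = -24.27
Current position: (-26.56, -7.92). Target: (20, 11). Remaining: Δeast = 46.56, Δnorth = 18.92.
Bearing = atan2(46.56, 18.92) mod 360° = 67.89°; distance = √((46.56)² + (18.92)²) = 50.254 km.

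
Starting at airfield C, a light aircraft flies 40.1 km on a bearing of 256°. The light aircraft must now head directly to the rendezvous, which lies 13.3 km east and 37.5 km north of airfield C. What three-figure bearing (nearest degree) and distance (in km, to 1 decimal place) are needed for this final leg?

Leg 1 (256°, 40.1 km): east 40.1 sin 256° = -38.91, north 40.1 cos 256° = -9.70
Current position: (-38.91, -9.70). Target: (13.3, 37.5). Remaining: Δeast = 52.21, Δnorth = 47.20.
Bearing = atan2(52.21, 47.20) mod 360° = 47.88°; distance = √((52.21)² + (47.20)²) = 70.383 km.

048°, 70.4 km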